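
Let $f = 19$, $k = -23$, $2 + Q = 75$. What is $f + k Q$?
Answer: $-1660$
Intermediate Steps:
$Q = 73$ ($Q = -2 + 75 = 73$)
$f + k Q = 19 - 1679 = -1660$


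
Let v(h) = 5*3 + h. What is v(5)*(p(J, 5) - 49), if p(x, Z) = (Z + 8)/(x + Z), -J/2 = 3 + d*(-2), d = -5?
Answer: -20840/21 ≈ -992.38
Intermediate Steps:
J = -26 (J = -2*(3 - 5*(-2)) = -2*(3 + 10) = -2*13 = -26)
p(x, Z) = (8 + Z)/(Z + x)
v(h) = 15 + h
v(5)*(p(J, 5) - 49) = (15 + 5)*((8 + 5)/(5 - 26) - 49) = 20*(13/(-21) - 49) = 20*(-1/21*13 - 49) = 20*(-13/21 - 49) = 20*(-1042/21) = -20840/21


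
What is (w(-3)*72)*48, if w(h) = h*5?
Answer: -51840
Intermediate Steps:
w(h) = 5*h
(w(-3)*72)*48 = ((5*(-3))*72)*48 = -15*72*48 = -1080*48 = -51840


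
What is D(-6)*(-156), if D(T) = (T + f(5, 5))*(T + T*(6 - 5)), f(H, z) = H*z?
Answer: 35568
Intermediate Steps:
D(T) = 2*T*(25 + T) (D(T) = (T + 5*5)*(T + T*(6 - 5)) = (T + 25)*(T + T*1) = (25 + T)*(T + T) = (25 + T)*(2*T) = 2*T*(25 + T))
D(-6)*(-156) = (2*(-6)*(25 - 6))*(-156) = (2*(-6)*19)*(-156) = -228*(-156) = 35568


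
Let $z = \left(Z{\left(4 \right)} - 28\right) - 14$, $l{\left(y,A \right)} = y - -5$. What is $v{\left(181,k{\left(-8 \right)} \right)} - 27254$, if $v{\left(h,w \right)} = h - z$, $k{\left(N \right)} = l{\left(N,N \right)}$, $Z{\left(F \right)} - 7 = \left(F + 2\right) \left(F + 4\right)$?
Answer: $-27086$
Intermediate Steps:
$l{\left(y,A \right)} = 5 + y$ ($l{\left(y,A \right)} = y + 5 = 5 + y$)
$Z{\left(F \right)} = 7 + \left(2 + F\right) \left(4 + F\right)$ ($Z{\left(F \right)} = 7 + \left(F + 2\right) \left(F + 4\right) = 7 + \left(2 + F\right) \left(4 + F\right)$)
$k{\left(N \right)} = 5 + N$
$z = 13$ ($z = \left(\left(15 + 4^{2} + 6 \cdot 4\right) - 28\right) - 14 = \left(\left(15 + 16 + 24\right) - 28\right) - 14 = \left(55 - 28\right) - 14 = 27 - 14 = 13$)
$v{\left(h,w \right)} = -13 + h$ ($v{\left(h,w \right)} = h - 13 = -13 + h$)
$v{\left(181,k{\left(-8 \right)} \right)} - 27254 = \left(-13 + 181\right) - 27254 = 168 - 27254 = -27086$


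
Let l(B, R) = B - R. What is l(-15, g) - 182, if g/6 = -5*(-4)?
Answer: -317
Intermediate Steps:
g = 120 (g = 6*(-5*(-4)) = 6*20 = 120)
l(-15, g) - 182 = (-15 - 1*120) - 182 = (-15 - 120) - 182 = -135 - 182 = -317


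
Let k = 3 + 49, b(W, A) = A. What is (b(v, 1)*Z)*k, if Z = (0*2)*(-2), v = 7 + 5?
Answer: 0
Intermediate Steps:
v = 12
k = 52
Z = 0 (Z = 0*(-2) = 0)
(b(v, 1)*Z)*k = (1*0)*52 = 0*52 = 0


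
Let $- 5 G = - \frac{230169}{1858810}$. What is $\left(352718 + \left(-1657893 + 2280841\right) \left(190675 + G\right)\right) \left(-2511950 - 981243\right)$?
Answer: $- \frac{1928166295321664755225308}{4647025} \approx -4.1492 \cdot 10^{17}$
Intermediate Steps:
$G = \frac{230169}{9294050}$ ($G = - \frac{\left(-230169\right) \frac{1}{1858810}}{5} = \left(- \frac{1}{5}\right) \left(- \frac{230169}{1858810}\right) = \frac{230169}{9294050} \approx 0.024765$)
$\left(352718 + \left(-1657893 + 2280841\right) \left(190675 + G\right)\right) \left(-2511950 - 981243\right) = \left(352718 + \left(-1657893 + 2280841\right) \left(190675 + \frac{230169}{9294050}\right)\right) \left(-2511950 - 981243\right) = \left(352718 + 622948 \cdot \frac{1772143213919}{9294050}\right) \left(-3493193\right) = \left(352718 + \frac{551976535412206606}{4647025}\right) \left(-3493193\right) = \frac{551978174501570556}{4647025} \left(-3493193\right) = - \frac{1928166295321664755225308}{4647025}$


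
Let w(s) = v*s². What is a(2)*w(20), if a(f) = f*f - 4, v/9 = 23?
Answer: 0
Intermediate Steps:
v = 207 (v = 9*23 = 207)
w(s) = 207*s²
a(f) = -4 + f² (a(f) = f² - 4 = -4 + f²)
a(2)*w(20) = (-4 + 2²)*(207*20²) = (-4 + 4)*(207*400) = 0*82800 = 0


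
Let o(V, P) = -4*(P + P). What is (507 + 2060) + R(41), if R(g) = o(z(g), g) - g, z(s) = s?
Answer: 2198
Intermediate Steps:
o(V, P) = -8*P
R(g) = -9*g (R(g) = -8*g - g = -9*g)
(507 + 2060) + R(41) = (507 + 2060) - 9*41 = 2567 - 369 = 2198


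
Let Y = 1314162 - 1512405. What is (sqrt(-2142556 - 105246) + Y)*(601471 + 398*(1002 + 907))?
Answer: -269858878479 + 1361253*I*sqrt(2247802) ≈ -2.6986e+11 + 2.0409e+9*I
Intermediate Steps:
Y = -198243
(sqrt(-2142556 - 105246) + Y)*(601471 + 398*(1002 + 907)) = (sqrt(-2142556 - 105246) - 198243)*(601471 + 398*(1002 + 907)) = (sqrt(-2247802) - 198243)*(601471 + 398*1909) = (I*sqrt(2247802) - 198243)*(601471 + 759782) = (-198243 + I*sqrt(2247802))*1361253 = -269858878479 + 1361253*I*sqrt(2247802)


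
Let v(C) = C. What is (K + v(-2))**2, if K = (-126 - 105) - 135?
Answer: 135424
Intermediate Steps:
K = -366 (K = -231 - 135 = -366)
(K + v(-2))**2 = (-366 - 2)**2 = (-368)**2 = 135424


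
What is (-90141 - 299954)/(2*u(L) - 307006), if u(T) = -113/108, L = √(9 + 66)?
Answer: 21065130/16578437 ≈ 1.2706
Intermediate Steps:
L = 5*√3 (L = √75 = 5*√3 ≈ 8.6602)
u(T) = -113/108 (u(T) = -113*1/108 = -113/108)
(-90141 - 299954)/(2*u(L) - 307006) = (-90141 - 299954)/(2*(-113/108) - 307006) = -390095/(-113/54 - 307006) = -390095/(-16578437/54) = -390095*(-54/16578437) = 21065130/16578437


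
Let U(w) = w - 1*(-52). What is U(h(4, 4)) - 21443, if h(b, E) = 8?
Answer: -21383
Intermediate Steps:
U(w) = 52 + w (U(w) = w + 52 = 52 + w)
U(h(4, 4)) - 21443 = (52 + 8) - 21443 = 60 - 21443 = -21383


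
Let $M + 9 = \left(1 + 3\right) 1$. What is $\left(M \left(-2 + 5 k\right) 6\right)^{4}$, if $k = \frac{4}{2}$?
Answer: $3317760000$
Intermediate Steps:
$k = 2$ ($k = 4 \cdot \frac{1}{2} = 2$)
$M = -5$ ($M = -9 + \left(1 + 3\right) 1 = -9 + 4 \cdot 1 = -9 + 4 = -5$)
$\left(M \left(-2 + 5 k\right) 6\right)^{4} = \left(- 5 \left(-2 + 5 \cdot 2\right) 6\right)^{4} = \left(- 5 \left(-2 + 10\right) 6\right)^{4} = \left(\left(-5\right) 8 \cdot 6\right)^{4} = \left(\left(-40\right) 6\right)^{4} = \left(-240\right)^{4} = 3317760000$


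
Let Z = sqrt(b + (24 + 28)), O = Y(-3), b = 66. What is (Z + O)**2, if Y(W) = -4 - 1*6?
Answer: (10 - sqrt(118))**2 ≈ 0.74439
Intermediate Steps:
Y(W) = -10 (Y(W) = -4 - 6 = -10)
O = -10
Z = sqrt(118) (Z = sqrt(66 + (24 + 28)) = sqrt(66 + 52) = sqrt(118) ≈ 10.863)
(Z + O)**2 = (sqrt(118) - 10)**2 = (-10 + sqrt(118))**2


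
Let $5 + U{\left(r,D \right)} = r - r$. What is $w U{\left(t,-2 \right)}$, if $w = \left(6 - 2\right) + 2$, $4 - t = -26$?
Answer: $-30$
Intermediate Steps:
$t = 30$ ($t = 4 - -26 = 4 + 26 = 30$)
$U{\left(r,D \right)} = -5$ ($U{\left(r,D \right)} = -5 + \left(r - r\right) = -5 + 0 = -5$)
$w = 6$ ($w = 4 + 2 = 6$)
$w U{\left(t,-2 \right)} = 6 \left(-5\right) = -30$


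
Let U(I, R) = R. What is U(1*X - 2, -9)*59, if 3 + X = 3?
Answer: -531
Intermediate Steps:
X = 0 (X = -3 + 3 = 0)
U(1*X - 2, -9)*59 = -9*59 = -531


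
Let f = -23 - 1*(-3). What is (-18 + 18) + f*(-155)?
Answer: 3100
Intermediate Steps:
f = -20 (f = -23 + 3 = -20)
(-18 + 18) + f*(-155) = (-18 + 18) - 20*(-155) = 0 + 3100 = 3100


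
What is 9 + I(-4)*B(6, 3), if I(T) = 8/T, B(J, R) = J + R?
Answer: -9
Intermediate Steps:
9 + I(-4)*B(6, 3) = 9 + (8/(-4))*(6 + 3) = 9 + (8*(-¼))*9 = 9 - 2*9 = 9 - 18 = -9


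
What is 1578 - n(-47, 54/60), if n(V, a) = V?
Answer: 1625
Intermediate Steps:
1578 - n(-47, 54/60) = 1578 - 1*(-47) = 1578 + 47 = 1625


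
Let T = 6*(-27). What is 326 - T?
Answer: 488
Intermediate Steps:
T = -162
326 - T = 326 - 1*(-162) = 326 + 162 = 488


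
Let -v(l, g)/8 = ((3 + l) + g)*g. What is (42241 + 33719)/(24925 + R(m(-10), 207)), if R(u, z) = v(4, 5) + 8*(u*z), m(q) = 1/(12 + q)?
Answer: 75960/25273 ≈ 3.0056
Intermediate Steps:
v(l, g) = -8*g*(3 + g + l) (v(l, g) = -8*((3 + l) + g)*g = -8*(3 + g + l)*g = -8*g*(3 + g + l))
R(u, z) = -480 + 8*u*z (R(u, z) = -8*5*(3 + 5 + 4) + 8*(u*z) = -8*5*12 + 8*u*z = -480 + 8*u*z)
(42241 + 33719)/(24925 + R(m(-10), 207)) = (42241 + 33719)/(24925 + (-480 + 8*207/(12 - 10))) = 75960/(24925 + (-480 + 8*207/2)) = 75960/(24925 + (-480 + 8*(½)*207)) = 75960/(24925 + (-480 + 828)) = 75960/(24925 + 348) = 75960/25273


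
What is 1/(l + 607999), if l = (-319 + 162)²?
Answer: 1/632648 ≈ 1.5807e-6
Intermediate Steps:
l = 24649 (l = (-157)² = 24649)
1/(l + 607999) = 1/(24649 + 607999) = 1/632648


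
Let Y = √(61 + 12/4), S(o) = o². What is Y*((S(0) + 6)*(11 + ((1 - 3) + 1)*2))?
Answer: 432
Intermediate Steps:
Y = 8 (Y = √(61 + 12*(¼)) = √(61 + 3) = √64 = 8)
Y*((S(0) + 6)*(11 + ((1 - 3) + 1)*2)) = 8*((0² + 6)*(11 + ((1 - 3) + 1)*2)) = 8*((0 + 6)*(11 + (-2 + 1)*2)) = 8*(6*(11 - 1*2)) = 8*(6*(11 - 2)) = 8*(6*9) = 8*54 = 432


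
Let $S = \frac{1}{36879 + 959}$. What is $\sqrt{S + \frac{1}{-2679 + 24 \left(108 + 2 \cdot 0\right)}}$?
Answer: $\frac{i \sqrt{124272743406}}{3291906} \approx 0.10709 i$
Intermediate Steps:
$S = \frac{1}{37838} \approx 2.6428 \cdot 10^{-5}$
$\sqrt{S + \frac{1}{-2679 + 24 \left(108 + 2 \cdot 0\right)}} = \sqrt{\frac{1}{37838} + \frac{1}{-2679 + 24 \left(108 + 2 \cdot 0\right)}} = \sqrt{\frac{1}{37838} + \frac{1}{-2679 + 24 \left(108 + 0\right)}} = \sqrt{\frac{1}{37838} + \frac{1}{-2679 + 24 \cdot 108}} = \sqrt{\frac{1}{37838} + \frac{1}{-2679 + 2592}} = \sqrt{\frac{1}{37838} + \frac{1}{-87}} = \sqrt{\frac{1}{37838} - \frac{1}{87}} = \sqrt{- \frac{37751}{3291906}} = \frac{i \sqrt{124272743406}}{3291906}$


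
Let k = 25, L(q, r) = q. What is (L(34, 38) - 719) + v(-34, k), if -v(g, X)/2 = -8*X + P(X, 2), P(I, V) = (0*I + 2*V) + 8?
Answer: -309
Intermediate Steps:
P(I, V) = 8 + 2*V (P(I, V) = (0 + 2*V) + 8 = 2*V + 8 = 8 + 2*V)
v(g, X) = -24 + 16*X (v(g, X) = -2*(-8*X + (8 + 2*2)) = -2*(-8*X + (8 + 4)) = -2*(-8*X + 12) = -2*(12 - 8*X) = -24 + 16*X)
(L(34, 38) - 719) + v(-34, k) = (34 - 719) + (-24 + 16*25) = -685 + (-24 + 400) = -685 + 376 = -309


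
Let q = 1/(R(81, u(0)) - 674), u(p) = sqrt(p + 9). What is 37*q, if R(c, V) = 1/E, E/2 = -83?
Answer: -6142/111885 ≈ -0.054896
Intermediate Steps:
E = -166 (E = 2*(-83) = -166)
u(p) = sqrt(9 + p)
R(c, V) = -1/166 (R(c, V) = 1/(-166) = -1/166)
q = -166/111885 (q = 1/(-1/166 - 674) = 1/(-111885/166) = -166/111885 ≈ -0.0014837)
37*q = 37*(-166/111885) = -6142/111885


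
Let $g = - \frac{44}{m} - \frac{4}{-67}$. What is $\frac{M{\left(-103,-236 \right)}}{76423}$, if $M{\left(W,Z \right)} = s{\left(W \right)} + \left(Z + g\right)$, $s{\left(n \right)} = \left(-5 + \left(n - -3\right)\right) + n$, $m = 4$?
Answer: $- \frac{30481}{5120341} \approx -0.0059529$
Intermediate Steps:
$g = - \frac{733}{67}$ ($g = - \frac{44}{4} - \frac{4}{-67} = \left(-44\right) \frac{1}{4} - - \frac{4}{67} = -11 + \frac{4}{67} = - \frac{733}{67} \approx -10.94$)
$s{\left(n \right)} = -2 + 2 n$ ($s{\left(n \right)} = \left(-5 + \left(n + 3\right)\right) + n = \left(-5 + \left(3 + n\right)\right) + n = \left(-2 + n\right) + n = -2 + 2 n$)
$M{\left(W,Z \right)} = - \frac{867}{67} + Z + 2 W$ ($M{\left(W,Z \right)} = \left(-2 + 2 W\right) + \left(Z - \frac{733}{67}\right) = \left(-2 + 2 W\right) + \left(- \frac{733}{67} + Z\right) = - \frac{867}{67} + Z + 2 W$)
$\frac{M{\left(-103,-236 \right)}}{76423} = \frac{- \frac{867}{67} - 236 + 2 \left(-103\right)}{76423} = \left(- \frac{867}{67} - 236 - 206\right) \frac{1}{76423} = \left(- \frac{30481}{67}\right) \frac{1}{76423} = - \frac{30481}{5120341}$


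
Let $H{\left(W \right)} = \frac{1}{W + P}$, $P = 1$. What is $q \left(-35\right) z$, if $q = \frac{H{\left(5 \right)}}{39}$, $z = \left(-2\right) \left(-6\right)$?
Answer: $- \frac{70}{39} \approx -1.7949$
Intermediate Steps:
$H{\left(W \right)} = \frac{1}{1 + W}$ ($H{\left(W \right)} = \frac{1}{W + 1} = \frac{1}{1 + W}$)
$z = 12$
$q = \frac{1}{234}$ ($q = \frac{1}{\left(1 + 5\right) 39} = \frac{1}{6} \cdot \frac{1}{39} = \frac{1}{234} \approx 0.0042735$)
$q \left(-35\right) z = \frac{1}{234} \left(-35\right) 12 = \left(- \frac{35}{234}\right) 12 = - \frac{70}{39}$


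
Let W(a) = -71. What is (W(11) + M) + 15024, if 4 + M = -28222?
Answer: -13273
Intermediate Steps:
M = -28226 (M = -4 - 28222 = -28226)
(W(11) + M) + 15024 = (-71 - 28226) + 15024 = -28297 + 15024 = -13273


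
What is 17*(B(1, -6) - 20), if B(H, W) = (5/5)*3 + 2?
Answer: -255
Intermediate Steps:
B(H, W) = 5 (B(H, W) = (5*(⅕))*3 + 2 = 1*3 + 2 = 3 + 2 = 5)
17*(B(1, -6) - 20) = 17*(5 - 20) = 17*(-15) = -255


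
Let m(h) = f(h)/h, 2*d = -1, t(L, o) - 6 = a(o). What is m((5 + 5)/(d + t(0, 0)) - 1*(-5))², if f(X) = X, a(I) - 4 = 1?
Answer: 1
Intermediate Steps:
a(I) = 5 (a(I) = 4 + 1 = 5)
t(L, o) = 11 (t(L, o) = 6 + 5 = 11)
d = -½ (d = (½)*(-1) = -½ ≈ -0.50000)
m(h) = 1 (m(h) = h/h = 1)
m((5 + 5)/(d + t(0, 0)) - 1*(-5))² = 1² = 1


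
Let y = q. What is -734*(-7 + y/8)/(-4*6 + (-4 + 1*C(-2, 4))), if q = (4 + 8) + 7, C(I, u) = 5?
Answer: -13579/92 ≈ -147.60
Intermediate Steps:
q = 19 (q = 12 + 7 = 19)
y = 19
-734*(-7 + y/8)/(-4*6 + (-4 + 1*C(-2, 4))) = -734*(-7 + 19/8)/(-4*6 + (-4 + 1*5)) = -734*(-7 + 19*(⅛))/(-24 + (-4 + 5)) = -734*(-7 + 19/8)/(-24 + 1) = -(-13579)/(4*(-23)) = -(-13579)*(-1)/(4*23) = -734*37/184 = -13579/92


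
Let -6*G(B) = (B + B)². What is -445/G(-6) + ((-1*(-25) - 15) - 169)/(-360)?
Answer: 1139/60 ≈ 18.983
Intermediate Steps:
G(B) = -2*B²/3 (G(B) = -(B + B)²/6 = -4*B²/6 = -2*B²/3)
-445/G(-6) + ((-1*(-25) - 15) - 169)/(-360) = -445/((-⅔*(-6)²)) + ((-1*(-25) - 15) - 169)/(-360) = -445/((-⅔*36)) + ((25 - 15) - 169)*(-1/360) = -445/(-24) + (10 - 169)*(-1/360) = -445*(-1/24) - 159*(-1/360) = 445/24 + 53/120 = 1139/60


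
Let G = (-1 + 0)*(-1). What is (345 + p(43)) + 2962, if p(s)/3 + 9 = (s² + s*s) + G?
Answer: 14377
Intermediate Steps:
G = 1 (G = -1*(-1) = 1)
p(s) = -24 + 6*s² (p(s) = -27 + 3*((s² + s*s) + 1) = -27 + 3*((s² + s²) + 1) = -27 + 3*(2*s² + 1) = -27 + 3*(1 + 2*s²) = -27 + (3 + 6*s²) = -24 + 6*s²)
(345 + p(43)) + 2962 = (345 + (-24 + 6*43²)) + 2962 = (345 + (-24 + 6*1849)) + 2962 = (345 + (-24 + 11094)) + 2962 = (345 + 11070) + 2962 = 11415 + 2962 = 14377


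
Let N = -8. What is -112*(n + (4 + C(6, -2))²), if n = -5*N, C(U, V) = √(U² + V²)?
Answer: -10752 - 1792*√10 ≈ -16419.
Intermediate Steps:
n = 40 (n = -5*(-8) = 40)
-112*(n + (4 + C(6, -2))²) = -112*(40 + (4 + √(6² + (-2)²))²) = -112*(40 + (4 + √(36 + 4))²) = -112*(40 + (4 + √40)²) = -112*(40 + (4 + 2*√10)²) = -4480 - 112*(4 + 2*√10)²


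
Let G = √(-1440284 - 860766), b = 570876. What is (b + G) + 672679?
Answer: 1243555 + 5*I*√92042 ≈ 1.2436e+6 + 1516.9*I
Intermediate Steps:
G = 5*I*√92042 (G = √(-2301050) = 5*I*√92042 ≈ 1516.9*I)
(b + G) + 672679 = (570876 + 5*I*√92042) + 672679 = 1243555 + 5*I*√92042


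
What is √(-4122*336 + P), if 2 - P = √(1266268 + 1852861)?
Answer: √(-1384990 - √3119129) ≈ 1177.6*I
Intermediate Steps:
P = 2 - √3119129 (P = 2 - √(1266268 + 1852861) = 2 - √3119129 ≈ -1764.1)
√(-4122*336 + P) = √(-4122*336 + (2 - √3119129)) = √(-1384992 + (2 - √3119129)) = √(-1384990 - √3119129)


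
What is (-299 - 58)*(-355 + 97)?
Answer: 92106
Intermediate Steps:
(-299 - 58)*(-355 + 97) = -357*(-258) = 92106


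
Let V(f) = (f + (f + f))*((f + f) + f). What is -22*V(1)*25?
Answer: -4950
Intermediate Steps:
V(f) = 9*f**2 (V(f) = (f + 2*f)*(2*f + f) = (3*f)*(3*f) = 9*f**2)
-22*V(1)*25 = -198*1**2*25 = -198*25 = -4950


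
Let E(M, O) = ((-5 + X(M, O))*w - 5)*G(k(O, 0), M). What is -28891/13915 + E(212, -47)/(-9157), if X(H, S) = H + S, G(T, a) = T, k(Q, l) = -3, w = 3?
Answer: -244726012/127419655 ≈ -1.9206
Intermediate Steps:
E(M, O) = 60 - 9*M - 9*O (E(M, O) = ((-5 + (M + O))*3 - 5)*(-3) = ((-5 + M + O)*3 - 5)*(-3) = ((-15 + 3*M + 3*O) - 5)*(-3) = (-20 + 3*M + 3*O)*(-3) = 60 - 9*M - 9*O)
-28891/13915 + E(212, -47)/(-9157) = -28891/13915 + (60 - 9*212 - 9*(-47))/(-9157) = -28891*1/13915 + (60 - 1908 + 423)*(-1/9157) = -28891/13915 - 1425*(-1/9157) = -28891/13915 + 1425/9157 = -244726012/127419655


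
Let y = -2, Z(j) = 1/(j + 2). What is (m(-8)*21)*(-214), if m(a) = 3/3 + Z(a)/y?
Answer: -9737/2 ≈ -4868.5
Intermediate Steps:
Z(j) = 1/(2 + j)
m(a) = 1 - 1/(2*(2 + a)) (m(a) = 3/3 + 1/((2 + a)*(-2)) = 3*(⅓) - ½/(2 + a) = 1 - 1/(2*(2 + a)))
(m(-8)*21)*(-214) = (((3/2 - 8)/(2 - 8))*21)*(-214) = ((-13/2/(-6))*21)*(-214) = (-⅙*(-13/2)*21)*(-214) = ((13/12)*21)*(-214) = (91/4)*(-214) = -9737/2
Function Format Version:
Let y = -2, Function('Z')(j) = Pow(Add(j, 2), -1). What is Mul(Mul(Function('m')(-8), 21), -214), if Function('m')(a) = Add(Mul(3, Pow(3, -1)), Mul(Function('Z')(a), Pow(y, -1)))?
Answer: Rational(-9737, 2) ≈ -4868.5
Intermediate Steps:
Function('Z')(j) = Pow(Add(2, j), -1)
Function('m')(a) = Add(1, Mul(Rational(-1, 2), Pow(Add(2, a), -1))) (Function('m')(a) = Add(Mul(3, Pow(3, -1)), Mul(Pow(Add(2, a), -1), Pow(-2, -1))) = Add(Mul(3, Rational(1, 3)), Mul(Pow(Add(2, a), -1), Rational(-1, 2))) = Add(1, Mul(Rational(-1, 2), Pow(Add(2, a), -1))))
Mul(Mul(Function('m')(-8), 21), -214) = Mul(Mul(Mul(Pow(Add(2, -8), -1), Add(Rational(3, 2), -8)), 21), -214) = Mul(Mul(Mul(Pow(-6, -1), Rational(-13, 2)), 21), -214) = Mul(Mul(Mul(Rational(-1, 6), Rational(-13, 2)), 21), -214) = Mul(Mul(Rational(13, 12), 21), -214) = Mul(Rational(91, 4), -214) = Rational(-9737, 2)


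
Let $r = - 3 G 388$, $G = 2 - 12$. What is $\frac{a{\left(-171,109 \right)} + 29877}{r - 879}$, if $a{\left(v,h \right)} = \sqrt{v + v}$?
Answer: $\frac{9959}{3587} + \frac{i \sqrt{38}}{3587} \approx 2.7764 + 0.0017185 i$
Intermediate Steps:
$a{\left(v,h \right)} = \sqrt{2} \sqrt{v}$ ($a{\left(v,h \right)} = \sqrt{2 v} = \sqrt{2} \sqrt{v}$)
$G = -10$ ($G = 2 - 12 = -10$)
$r = 11640$ ($r = \left(-3\right) \left(-10\right) 388 = 30 \cdot 388 = 11640$)
$\frac{a{\left(-171,109 \right)} + 29877}{r - 879} = \frac{\sqrt{2} \sqrt{-171} + 29877}{11640 - 879} = \frac{\sqrt{2} \cdot 3 i \sqrt{19} + 29877}{10761} = \left(3 i \sqrt{38} + 29877\right) \frac{1}{10761} = \left(29877 + 3 i \sqrt{38}\right) \frac{1}{10761} = \frac{9959}{3587} + \frac{i \sqrt{38}}{3587}$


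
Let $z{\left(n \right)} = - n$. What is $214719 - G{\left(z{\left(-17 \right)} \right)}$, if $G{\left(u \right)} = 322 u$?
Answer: $209245$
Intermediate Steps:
$214719 - G{\left(z{\left(-17 \right)} \right)} = 214719 - 322 \left(\left(-1\right) \left(-17\right)\right) = 214719 - 322 \cdot 17 = 214719 - 5474 = 209245$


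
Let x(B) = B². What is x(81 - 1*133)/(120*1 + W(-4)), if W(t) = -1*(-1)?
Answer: 2704/121 ≈ 22.347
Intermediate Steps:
W(t) = 1
x(81 - 1*133)/(120*1 + W(-4)) = (81 - 1*133)²/(120*1 + 1) = (81 - 133)²/(120 + 1) = (-52)²/121 = 2704*(1/121) = 2704/121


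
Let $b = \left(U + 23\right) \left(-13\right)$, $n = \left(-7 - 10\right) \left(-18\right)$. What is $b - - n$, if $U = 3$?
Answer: $-32$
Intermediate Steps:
$n = 306$ ($n = \left(-17\right) \left(-18\right) = 306$)
$b = -338$ ($b = \left(3 + 23\right) \left(-13\right) = 26 \left(-13\right) = -338$)
$b - - n = -338 - \left(-1\right) 306 = -338 - -306 = -338 + 306 = -32$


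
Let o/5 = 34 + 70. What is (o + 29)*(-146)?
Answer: -80154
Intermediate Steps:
o = 520 (o = 5*(34 + 70) = 5*104 = 520)
(o + 29)*(-146) = (520 + 29)*(-146) = 549*(-146) = -80154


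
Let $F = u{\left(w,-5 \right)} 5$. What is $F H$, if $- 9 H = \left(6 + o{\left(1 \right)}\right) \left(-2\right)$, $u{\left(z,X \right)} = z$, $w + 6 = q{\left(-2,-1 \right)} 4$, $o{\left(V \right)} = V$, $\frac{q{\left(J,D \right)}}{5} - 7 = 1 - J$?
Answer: $\frac{13580}{9} \approx 1508.9$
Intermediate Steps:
$q{\left(J,D \right)} = 40 - 5 J$ ($q{\left(J,D \right)} = 35 + 5 \left(1 - J\right) = 35 - \left(-5 + 5 J\right) = 40 - 5 J$)
$w = 194$ ($w = -6 + \left(40 - -10\right) 4 = -6 + \left(40 + 10\right) 4 = -6 + 50 \cdot 4 = -6 + 200 = 194$)
$H = \frac{14}{9}$ ($H = - \frac{\left(6 + 1\right) \left(-2\right)}{9} = - \frac{7 \left(-2\right)}{9} = \left(- \frac{1}{9}\right) \left(-14\right) = \frac{14}{9} \approx 1.5556$)
$F = 970$ ($F = 194 \cdot 5 = 970$)
$F H = 970 \cdot \frac{14}{9} = \frac{13580}{9}$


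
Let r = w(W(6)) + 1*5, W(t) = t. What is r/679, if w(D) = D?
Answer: 11/679 ≈ 0.016200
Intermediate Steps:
r = 11 (r = 6 + 1*5 = 6 + 5 = 11)
r/679 = 11/679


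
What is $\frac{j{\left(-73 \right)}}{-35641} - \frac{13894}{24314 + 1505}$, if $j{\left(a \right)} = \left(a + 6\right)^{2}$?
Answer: $- \frac{611097545}{920214979} \approx -0.66408$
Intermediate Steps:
$j{\left(a \right)} = \left(6 + a\right)^{2}$
$\frac{j{\left(-73 \right)}}{-35641} - \frac{13894}{24314 + 1505} = \frac{\left(6 - 73\right)^{2}}{-35641} - \frac{13894}{24314 + 1505} = \left(-67\right)^{2} \left(- \frac{1}{35641}\right) - \frac{13894}{25819} = 4489 \left(- \frac{1}{35641}\right) - \frac{13894}{25819} = - \frac{4489}{35641} - \frac{13894}{25819} = - \frac{611097545}{920214979}$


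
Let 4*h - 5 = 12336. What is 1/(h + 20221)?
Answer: 4/93225 ≈ 4.2907e-5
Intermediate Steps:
h = 12341/4 (h = 5/4 + (1/4)*12336 = 5/4 + 3084 = 12341/4 ≈ 3085.3)
1/(h + 20221) = 1/(12341/4 + 20221) = 1/(93225/4) = 4/93225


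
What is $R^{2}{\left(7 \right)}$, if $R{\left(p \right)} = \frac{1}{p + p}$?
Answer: $\frac{1}{196} \approx 0.005102$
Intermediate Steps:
$R{\left(p \right)} = \frac{1}{2 p}$
$R^{2}{\left(7 \right)} = \left(\frac{1}{2 \cdot 7}\right)^{2} = \left(\frac{1}{2} \cdot \frac{1}{7}\right)^{2} = \left(\frac{1}{14}\right)^{2} = \frac{1}{196}$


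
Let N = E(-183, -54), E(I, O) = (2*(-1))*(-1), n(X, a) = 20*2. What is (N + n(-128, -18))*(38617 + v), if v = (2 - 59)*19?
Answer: 1576428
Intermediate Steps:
v = -1083 (v = -57*19 = -1083)
n(X, a) = 40
E(I, O) = 2 (E(I, O) = -2*(-1) = 2)
N = 2
(N + n(-128, -18))*(38617 + v) = (2 + 40)*(38617 - 1083) = 42*37534 = 1576428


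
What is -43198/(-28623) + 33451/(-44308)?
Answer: 86959001/115293444 ≈ 0.75424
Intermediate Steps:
-43198/(-28623) + 33451/(-44308) = -43198*(-1/28623) + 33451*(-1/44308) = 43198/28623 - 3041/4028 = 86959001/115293444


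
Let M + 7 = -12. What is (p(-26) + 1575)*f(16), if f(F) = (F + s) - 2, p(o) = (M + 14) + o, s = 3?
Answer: 26248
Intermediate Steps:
M = -19 (M = -7 - 12 = -19)
p(o) = -5 + o (p(o) = (-19 + 14) + o = -5 + o)
f(F) = 1 + F (f(F) = (F + 3) - 2 = (3 + F) - 2 = 1 + F)
(p(-26) + 1575)*f(16) = ((-5 - 26) + 1575)*(1 + 16) = (-31 + 1575)*17 = 1544*17 = 26248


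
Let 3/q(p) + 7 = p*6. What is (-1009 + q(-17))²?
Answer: 12096480256/11881 ≈ 1.0181e+6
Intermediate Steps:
q(p) = 3/(-7 + 6*p) (q(p) = 3/(-7 + p*6) = 3/(-7 + 6*p))
(-1009 + q(-17))² = (-1009 + 3/(-7 + 6*(-17)))² = (-1009 + 3/(-7 - 102))² = (-1009 + 3/(-109))² = (-1009 + 3*(-1/109))² = (-1009 - 3/109)² = (-109984/109)² = 12096480256/11881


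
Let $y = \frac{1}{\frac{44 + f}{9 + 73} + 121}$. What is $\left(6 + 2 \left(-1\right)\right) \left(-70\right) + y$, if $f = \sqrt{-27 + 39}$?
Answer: $- \frac{2317425259}{8276762} - \frac{41 \sqrt{3}}{24830286} \approx -279.99$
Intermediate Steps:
$f = 2 \sqrt{3}$ ($f = \sqrt{12} = 2 \sqrt{3} \approx 3.4641$)
$y = \frac{1}{\frac{4983}{41} + \frac{\sqrt{3}}{41}}$ ($y = \frac{1}{\frac{44 + 2 \sqrt{3}}{9 + 73} + 121} = \frac{1}{\frac{44 + 2 \sqrt{3}}{82} + 121} = \frac{1}{\left(44 + 2 \sqrt{3}\right) \frac{1}{82} + 121} = \frac{1}{\left(\frac{22}{41} + \frac{\sqrt{3}}{41}\right) + 121} = \frac{1}{\frac{4983}{41} + \frac{\sqrt{3}}{41}} \approx 0.0082251$)
$\left(6 + 2 \left(-1\right)\right) \left(-70\right) + y = \left(6 + 2 \left(-1\right)\right) \left(-70\right) + \left(\frac{68101}{8276762} - \frac{41 \sqrt{3}}{24830286}\right) = \left(6 - 2\right) \left(-70\right) + \left(\frac{68101}{8276762} - \frac{41 \sqrt{3}}{24830286}\right) = 4 \left(-70\right) + \left(\frac{68101}{8276762} - \frac{41 \sqrt{3}}{24830286}\right) = -280 + \left(\frac{68101}{8276762} - \frac{41 \sqrt{3}}{24830286}\right) = - \frac{2317425259}{8276762} - \frac{41 \sqrt{3}}{24830286}$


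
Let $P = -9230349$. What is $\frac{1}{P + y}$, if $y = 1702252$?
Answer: $- \frac{1}{7528097} \approx -1.3284 \cdot 10^{-7}$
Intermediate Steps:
$\frac{1}{P + y} = \frac{1}{-9230349 + 1702252} = \frac{1}{-7528097} = - \frac{1}{7528097}$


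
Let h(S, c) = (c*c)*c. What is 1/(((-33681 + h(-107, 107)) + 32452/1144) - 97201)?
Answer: 286/312938159 ≈ 9.1392e-7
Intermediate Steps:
h(S, c) = c³ (h(S, c) = c²*c = c³)
1/(((-33681 + h(-107, 107)) + 32452/1144) - 97201) = 1/(((-33681 + 107³) + 32452/1144) - 97201) = 1/(((-33681 + 1225043) + 32452*(1/1144)) - 97201) = 1/((1191362 + 8113/286) - 97201) = 1/(340737645/286 - 97201) = 1/(312938159/286) = 286/312938159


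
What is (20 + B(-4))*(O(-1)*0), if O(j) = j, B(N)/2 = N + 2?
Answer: 0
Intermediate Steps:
B(N) = 4 + 2*N (B(N) = 2*(N + 2) = 2*(2 + N) = 4 + 2*N)
(20 + B(-4))*(O(-1)*0) = (20 + (4 + 2*(-4)))*(-1*0) = (20 + (4 - 8))*0 = (20 - 4)*0 = 16*0 = 0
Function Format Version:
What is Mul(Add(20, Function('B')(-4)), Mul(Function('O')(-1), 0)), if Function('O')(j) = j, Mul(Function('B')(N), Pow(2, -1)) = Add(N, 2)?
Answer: 0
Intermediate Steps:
Function('B')(N) = Add(4, Mul(2, N)) (Function('B')(N) = Mul(2, Add(N, 2)) = Mul(2, Add(2, N)) = Add(4, Mul(2, N)))
Mul(Add(20, Function('B')(-4)), Mul(Function('O')(-1), 0)) = Mul(Add(20, Add(4, Mul(2, -4))), Mul(-1, 0)) = Mul(Add(20, Add(4, -8)), 0) = Mul(Add(20, -4), 0) = Mul(16, 0) = 0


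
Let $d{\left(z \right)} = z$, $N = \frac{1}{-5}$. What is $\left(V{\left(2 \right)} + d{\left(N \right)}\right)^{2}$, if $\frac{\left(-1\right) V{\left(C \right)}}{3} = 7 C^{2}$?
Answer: $\frac{177241}{25} \approx 7089.6$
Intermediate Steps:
$N = - \frac{1}{5} \approx -0.2$
$V{\left(C \right)} = - 21 C^{2}$ ($V{\left(C \right)} = - 3 \cdot 7 C^{2} = - 21 C^{2}$)
$\left(V{\left(2 \right)} + d{\left(N \right)}\right)^{2} = \left(- 21 \cdot 2^{2} - \frac{1}{5}\right)^{2} = \left(\left(-21\right) 4 - \frac{1}{5}\right)^{2} = \left(-84 - \frac{1}{5}\right)^{2} = \left(- \frac{421}{5}\right)^{2} = \frac{177241}{25}$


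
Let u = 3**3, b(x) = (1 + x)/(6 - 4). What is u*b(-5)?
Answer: -54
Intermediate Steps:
b(x) = 1/2 + x/2 (b(x) = (1 + x)/2 = (1 + x)*(1/2) = 1/2 + x/2)
u = 27
u*b(-5) = 27*(1/2 + (1/2)*(-5)) = 27*(1/2 - 5/2) = 27*(-2) = -54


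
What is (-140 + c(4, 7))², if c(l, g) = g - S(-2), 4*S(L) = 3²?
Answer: 292681/16 ≈ 18293.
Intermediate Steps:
S(L) = 9/4 (S(L) = (¼)*3² = (¼)*9 = 9/4)
c(l, g) = -9/4 + g (c(l, g) = g - 1*9/4 = g - 9/4 = -9/4 + g)
(-140 + c(4, 7))² = (-140 + (-9/4 + 7))² = (-140 + 19/4)² = (-541/4)² = 292681/16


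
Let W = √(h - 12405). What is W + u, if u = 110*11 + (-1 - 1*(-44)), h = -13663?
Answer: 1253 + 14*I*√133 ≈ 1253.0 + 161.46*I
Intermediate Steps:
W = 14*I*√133 (W = √(-13663 - 12405) = √(-26068) = 14*I*√133 ≈ 161.46*I)
u = 1253 (u = 1210 + (-1 + 44) = 1210 + 43 = 1253)
W + u = 14*I*√133 + 1253 = 1253 + 14*I*√133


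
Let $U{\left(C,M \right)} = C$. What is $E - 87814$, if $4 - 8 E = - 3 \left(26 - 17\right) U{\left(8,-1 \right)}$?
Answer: $- \frac{175573}{2} \approx -87787.0$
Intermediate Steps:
$E = \frac{55}{2}$ ($E = \frac{1}{2} - \frac{- 3 \left(26 - 17\right) 8}{8} = \frac{1}{2} - \frac{\left(-3\right) 9 \cdot 8}{8} = \frac{1}{2} - \frac{\left(-27\right) 8}{8} = \frac{1}{2} - -27 = \frac{1}{2} + 27 = \frac{55}{2} \approx 27.5$)
$E - 87814 = \frac{55}{2} - 87814 = - \frac{175573}{2}$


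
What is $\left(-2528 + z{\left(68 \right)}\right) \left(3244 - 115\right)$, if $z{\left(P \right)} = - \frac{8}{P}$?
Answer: $- \frac{134478162}{17} \approx -7.9105 \cdot 10^{6}$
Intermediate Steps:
$\left(-2528 + z{\left(68 \right)}\right) \left(3244 - 115\right) = \left(-2528 - \frac{8}{68}\right) \left(3244 - 115\right) = \left(-2528 - \frac{2}{17}\right) 3129 = \left(- \frac{42978}{17}\right) 3129 = - \frac{134478162}{17}$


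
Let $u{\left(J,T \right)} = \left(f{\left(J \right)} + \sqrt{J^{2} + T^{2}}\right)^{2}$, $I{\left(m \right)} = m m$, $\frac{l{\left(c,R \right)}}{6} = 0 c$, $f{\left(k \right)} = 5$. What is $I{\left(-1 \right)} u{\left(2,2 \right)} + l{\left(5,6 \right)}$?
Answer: $33 + 20 \sqrt{2} \approx 61.284$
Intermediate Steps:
$l{\left(c,R \right)} = 0$ ($l{\left(c,R \right)} = 6 \cdot 0 c = 6 \cdot 0 = 0$)
$I{\left(m \right)} = m^{2}$
$u{\left(J,T \right)} = \left(5 + \sqrt{J^{2} + T^{2}}\right)^{2}$
$I{\left(-1 \right)} u{\left(2,2 \right)} + l{\left(5,6 \right)} = \left(-1\right)^{2} \left(5 + \sqrt{2^{2} + 2^{2}}\right)^{2} + 0 = 1 \left(5 + \sqrt{4 + 4}\right)^{2} + 0 = 1 \left(5 + \sqrt{8}\right)^{2} + 0 = 1 \left(5 + 2 \sqrt{2}\right)^{2} + 0 = \left(5 + 2 \sqrt{2}\right)^{2} + 0 = \left(5 + 2 \sqrt{2}\right)^{2}$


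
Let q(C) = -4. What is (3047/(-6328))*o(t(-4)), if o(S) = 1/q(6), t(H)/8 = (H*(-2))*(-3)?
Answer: 3047/25312 ≈ 0.12038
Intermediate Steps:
t(H) = 48*H (t(H) = 8*((H*(-2))*(-3)) = 8*(-2*H*(-3)) = 8*(6*H) = 48*H)
o(S) = -¼ (o(S) = 1/(-4) = -¼)
(3047/(-6328))*o(t(-4)) = (3047/(-6328))*(-¼) = (3047*(-1/6328))*(-¼) = -3047/6328*(-¼) = 3047/25312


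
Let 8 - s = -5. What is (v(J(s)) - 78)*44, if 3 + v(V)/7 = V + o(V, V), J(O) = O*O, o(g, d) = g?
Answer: 99748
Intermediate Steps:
s = 13 (s = 8 - 1*(-5) = 8 + 5 = 13)
J(O) = O²
v(V) = -21 + 14*V (v(V) = -21 + 7*(V + V) = -21 + 7*(2*V) = -21 + 14*V)
(v(J(s)) - 78)*44 = ((-21 + 14*13²) - 78)*44 = ((-21 + 14*169) - 78)*44 = ((-21 + 2366) - 78)*44 = (2345 - 78)*44 = 2267*44 = 99748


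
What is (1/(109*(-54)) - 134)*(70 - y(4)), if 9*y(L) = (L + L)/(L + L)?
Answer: -496108025/52974 ≈ -9365.1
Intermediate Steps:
y(L) = ⅑ (y(L) = ((L + L)/(L + L))/9 = ((2*L)/((2*L)))/9 = ((2*L)*(1/(2*L)))/9 = (⅑)*1 = ⅑)
(1/(109*(-54)) - 134)*(70 - y(4)) = (1/(109*(-54)) - 134)*(70 - 1*⅑) = ((1/109)*(-1/54) - 134)*(70 - ⅑) = (-1/5886 - 134)*(629/9) = -788725/5886*629/9 = -496108025/52974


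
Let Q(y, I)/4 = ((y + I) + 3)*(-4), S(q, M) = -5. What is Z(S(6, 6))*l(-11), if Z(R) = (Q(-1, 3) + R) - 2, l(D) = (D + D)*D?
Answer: -21054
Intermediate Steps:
l(D) = 2*D² (l(D) = (2*D)*D = 2*D²)
Q(y, I) = -48 - 16*I - 16*y (Q(y, I) = 4*(((y + I) + 3)*(-4)) = 4*(((I + y) + 3)*(-4)) = 4*((3 + I + y)*(-4)) = 4*(-12 - 4*I - 4*y) = -48 - 16*I - 16*y)
Z(R) = -82 + R (Z(R) = ((-48 - 16*3 - 16*(-1)) + R) - 2 = ((-48 - 48 + 16) + R) - 2 = (-80 + R) - 2 = -82 + R)
Z(S(6, 6))*l(-11) = (-82 - 5)*(2*(-11)²) = -174*121 = -87*242 = -21054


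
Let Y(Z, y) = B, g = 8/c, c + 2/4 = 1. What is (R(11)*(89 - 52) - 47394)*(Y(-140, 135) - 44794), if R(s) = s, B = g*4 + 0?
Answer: 2101728510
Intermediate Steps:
c = 1/2 (c = -1/2 + 1 = 1/2 ≈ 0.50000)
g = 16 (g = 8/(1/2) = 8*2 = 16)
B = 64 (B = 16*4 + 0 = 64 + 0 = 64)
Y(Z, y) = 64
(R(11)*(89 - 52) - 47394)*(Y(-140, 135) - 44794) = (11*(89 - 52) - 47394)*(64 - 44794) = (11*37 - 47394)*(-44730) = (407 - 47394)*(-44730) = -46987*(-44730) = 2101728510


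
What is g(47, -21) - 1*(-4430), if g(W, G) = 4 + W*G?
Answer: 3447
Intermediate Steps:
g(W, G) = 4 + G*W
g(47, -21) - 1*(-4430) = (4 - 21*47) - 1*(-4430) = (4 - 987) + 4430 = -983 + 4430 = 3447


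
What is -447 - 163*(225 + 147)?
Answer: -61083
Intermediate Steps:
-447 - 163*(225 + 147) = -447 - 163*372 = -447 - 60636 = -61083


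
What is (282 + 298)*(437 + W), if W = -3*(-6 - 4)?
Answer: 270860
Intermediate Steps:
W = 30 (W = -3*(-10) = 30)
(282 + 298)*(437 + W) = (282 + 298)*(437 + 30) = 580*467 = 270860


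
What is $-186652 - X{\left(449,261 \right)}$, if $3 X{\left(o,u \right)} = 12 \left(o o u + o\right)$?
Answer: $-210659892$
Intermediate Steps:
$X{\left(o,u \right)} = 4 o + 4 u o^{2}$ ($X{\left(o,u \right)} = \frac{12 \left(o o u + o\right)}{3} = \frac{12 \left(o^{2} u + o\right)}{3} = \frac{12 \left(u o^{2} + o\right)}{3} = \frac{12 \left(o + u o^{2}\right)}{3} = \frac{12 o + 12 u o^{2}}{3} = 4 o + 4 u o^{2}$)
$-186652 - X{\left(449,261 \right)} = -186652 - 4 \cdot 449 \left(1 + 449 \cdot 261\right) = -186652 - 4 \cdot 449 \left(1 + 117189\right) = -186652 - 4 \cdot 449 \cdot 117190 = -186652 - 210473240 = -210659892$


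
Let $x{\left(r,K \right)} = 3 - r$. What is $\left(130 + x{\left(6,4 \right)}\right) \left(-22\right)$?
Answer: $-2794$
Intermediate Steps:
$\left(130 + x{\left(6,4 \right)}\right) \left(-22\right) = \left(130 + \left(3 - 6\right)\right) \left(-22\right) = \left(130 - 3\right) \left(-22\right) = 127 \left(-22\right) = -2794$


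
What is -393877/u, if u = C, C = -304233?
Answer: 393877/304233 ≈ 1.2947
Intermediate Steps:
u = -304233
-393877/u = -393877/(-304233) = -393877*(-1/304233) = 393877/304233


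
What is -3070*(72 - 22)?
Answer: -153500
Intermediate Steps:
-3070*(72 - 22) = -3070*50 = -153500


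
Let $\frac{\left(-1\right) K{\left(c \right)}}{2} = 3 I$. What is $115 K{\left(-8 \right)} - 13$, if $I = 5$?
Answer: $-3463$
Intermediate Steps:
$K{\left(c \right)} = -30$ ($K{\left(c \right)} = - 2 \cdot 3 \cdot 5 = \left(-2\right) 15 = -30$)
$115 K{\left(-8 \right)} - 13 = 115 \left(-30\right) - 13 = -3450 - 13 = -3463$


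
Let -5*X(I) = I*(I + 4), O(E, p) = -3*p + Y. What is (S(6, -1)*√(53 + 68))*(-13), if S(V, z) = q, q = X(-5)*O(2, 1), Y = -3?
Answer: -858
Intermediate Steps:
O(E, p) = -3 - 3*p (O(E, p) = -3*p - 3 = -3 - 3*p)
X(I) = -I*(4 + I)/5 (X(I) = -I*(I + 4)/5 = -I*(4 + I)/5)
q = 6 (q = (-⅕*(-5)*(4 - 5))*(-3 - 3*1) = (-⅕*(-5)*(-1))*(-3 - 3) = -1*(-6) = 6)
S(V, z) = 6
(S(6, -1)*√(53 + 68))*(-13) = (6*√(53 + 68))*(-13) = (6*√121)*(-13) = (6*11)*(-13) = 66*(-13) = -858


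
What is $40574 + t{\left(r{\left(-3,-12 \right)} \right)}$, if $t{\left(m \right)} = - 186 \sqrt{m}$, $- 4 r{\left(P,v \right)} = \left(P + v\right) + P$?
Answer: $40574 - 279 \sqrt{2} \approx 40179.0$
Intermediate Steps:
$r{\left(P,v \right)} = - \frac{P}{2} - \frac{v}{4}$ ($r{\left(P,v \right)} = - \frac{\left(P + v\right) + P}{4} = - \frac{v + 2 P}{4} = - \frac{P}{2} - \frac{v}{4}$)
$40574 + t{\left(r{\left(-3,-12 \right)} \right)} = 40574 - 186 \sqrt{\left(- \frac{1}{2}\right) \left(-3\right) - -3} = 40574 - 186 \sqrt{\frac{3}{2} + 3} = 40574 - 186 \sqrt{\frac{9}{2}} = 40574 - 186 \frac{3 \sqrt{2}}{2} = 40574 - 279 \sqrt{2}$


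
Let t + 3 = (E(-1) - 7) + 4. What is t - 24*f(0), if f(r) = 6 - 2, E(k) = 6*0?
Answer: -102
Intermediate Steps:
E(k) = 0
f(r) = 4
t = -6 (t = -3 + ((0 - 7) + 4) = -3 + (-7 + 4) = -3 - 3 = -6)
t - 24*f(0) = -6 - 24*4 = -6 - 96 = -102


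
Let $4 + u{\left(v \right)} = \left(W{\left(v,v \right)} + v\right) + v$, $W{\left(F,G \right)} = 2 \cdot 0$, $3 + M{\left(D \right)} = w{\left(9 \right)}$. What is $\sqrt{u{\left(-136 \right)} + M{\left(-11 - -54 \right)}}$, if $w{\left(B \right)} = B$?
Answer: $3 i \sqrt{30} \approx 16.432 i$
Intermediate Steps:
$M{\left(D \right)} = 6$ ($M{\left(D \right)} = -3 + 9 = 6$)
$W{\left(F,G \right)} = 0$
$u{\left(v \right)} = -4 + 2 v$ ($u{\left(v \right)} = -4 + \left(\left(0 + v\right) + v\right) = -4 + \left(v + v\right) = -4 + 2 v$)
$\sqrt{u{\left(-136 \right)} + M{\left(-11 - -54 \right)}} = \sqrt{\left(-4 + 2 \left(-136\right)\right) + 6} = \sqrt{\left(-4 - 272\right) + 6} = \sqrt{-276 + 6} = \sqrt{-270} = 3 i \sqrt{30}$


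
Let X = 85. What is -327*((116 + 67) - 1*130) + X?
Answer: -17246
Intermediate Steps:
-327*((116 + 67) - 1*130) + X = -327*((116 + 67) - 1*130) + 85 = -327*(183 - 130) + 85 = -327*53 + 85 = -17331 + 85 = -17246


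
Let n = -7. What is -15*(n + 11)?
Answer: -60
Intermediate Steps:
-15*(n + 11) = -15*(-7 + 11) = -15*4 = -60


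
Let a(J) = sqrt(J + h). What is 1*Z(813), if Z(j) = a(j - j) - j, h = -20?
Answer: -813 + 2*I*sqrt(5) ≈ -813.0 + 4.4721*I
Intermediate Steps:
a(J) = sqrt(-20 + J) (a(J) = sqrt(J - 20) = sqrt(-20 + J))
Z(j) = -j + 2*I*sqrt(5) (Z(j) = sqrt(-20 + (j - j)) - j = sqrt(-20 + 0) - j = sqrt(-20) - j = 2*I*sqrt(5) - j = -j + 2*I*sqrt(5))
1*Z(813) = 1*(-1*813 + 2*I*sqrt(5)) = 1*(-813 + 2*I*sqrt(5)) = -813 + 2*I*sqrt(5)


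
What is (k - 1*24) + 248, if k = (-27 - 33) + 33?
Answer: 197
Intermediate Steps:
k = -27 (k = -60 + 33 = -27)
(k - 1*24) + 248 = (-27 - 1*24) + 248 = (-27 - 24) + 248 = -51 + 248 = 197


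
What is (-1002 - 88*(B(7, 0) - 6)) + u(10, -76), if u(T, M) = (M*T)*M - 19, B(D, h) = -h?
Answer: 57267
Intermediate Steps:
u(T, M) = -19 + T*M² (u(T, M) = T*M² - 19 = -19 + T*M²)
(-1002 - 88*(B(7, 0) - 6)) + u(10, -76) = (-1002 - 88*(-1*0 - 6)) + (-19 + 10*(-76)²) = (-1002 - 88*(0 - 6)) + (-19 + 10*5776) = (-1002 - 88*(-6)) + (-19 + 57760) = (-1002 + 528) + 57741 = -474 + 57741 = 57267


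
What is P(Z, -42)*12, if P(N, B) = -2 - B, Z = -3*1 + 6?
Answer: 480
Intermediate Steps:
Z = 3 (Z = -3 + 6 = 3)
P(Z, -42)*12 = (-2 - 1*(-42))*12 = (-2 + 42)*12 = 40*12 = 480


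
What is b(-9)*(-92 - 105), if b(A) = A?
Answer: 1773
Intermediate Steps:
b(-9)*(-92 - 105) = -9*(-92 - 105) = -9*(-197) = 1773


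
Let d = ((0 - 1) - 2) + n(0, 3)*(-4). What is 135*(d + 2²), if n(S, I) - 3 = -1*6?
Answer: 1755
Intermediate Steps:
n(S, I) = -3 (n(S, I) = 3 - 1*6 = 3 - 6 = -3)
d = 9 (d = ((0 - 1) - 2) - 3*(-4) = (-1 - 2) + 12 = -3 + 12 = 9)
135*(d + 2²) = 135*(9 + 2²) = 135*(9 + 4) = 135*13 = 1755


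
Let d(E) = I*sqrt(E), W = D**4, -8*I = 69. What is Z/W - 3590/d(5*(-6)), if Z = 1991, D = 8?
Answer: 1991/4096 - 2872*I*sqrt(30)/207 ≈ 0.48608 - 75.993*I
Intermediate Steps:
I = -69/8 (I = -1/8*69 = -69/8 ≈ -8.6250)
W = 4096 (W = 8**4 = 4096)
d(E) = -69*sqrt(E)/8
Z/W - 3590/d(5*(-6)) = 1991/4096 - 3590*4*I*sqrt(30)/1035 = 1991/4096 - 2872*I*sqrt(30)/207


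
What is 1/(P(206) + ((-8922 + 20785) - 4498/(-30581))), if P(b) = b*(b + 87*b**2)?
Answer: 30581/23259672855569 ≈ 1.3148e-9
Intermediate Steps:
1/(P(206) + ((-8922 + 20785) - 4498/(-30581))) = 1/(206**2*(1 + 87*206) + ((-8922 + 20785) - 4498/(-30581))) = 1/(42436*(1 + 17922) + (11863 - 4498*(-1/30581))) = 1/(42436*17923 + (11863 + 4498/30581)) = 1/(760580428 + 362786901/30581) = 1/(23259672855569/30581) = 30581/23259672855569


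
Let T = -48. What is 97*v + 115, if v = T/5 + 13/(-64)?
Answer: -267489/320 ≈ -835.90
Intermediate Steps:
v = -3137/320 (v = -48/5 + 13/(-64) = -48*1/5 + 13*(-1/64) = -48/5 - 13/64 = -3137/320 ≈ -9.8031)
97*v + 115 = 97*(-3137/320) + 115 = -304289/320 + 115 = -267489/320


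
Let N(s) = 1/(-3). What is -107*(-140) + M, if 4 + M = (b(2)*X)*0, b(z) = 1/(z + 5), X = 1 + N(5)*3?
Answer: 14976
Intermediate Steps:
N(s) = -1/3
X = 0 (X = 1 - 1/3*3 = 1 - 1 = 0)
b(z) = 1/(5 + z)
M = -4 (M = -4 + (0/(5 + 2))*0 = -4 + (0/7)*0 = -4 + ((1/7)*0)*0 = -4 + 0*0 = -4 + 0 = -4)
-107*(-140) + M = -107*(-140) - 4 = 14980 - 4 = 14976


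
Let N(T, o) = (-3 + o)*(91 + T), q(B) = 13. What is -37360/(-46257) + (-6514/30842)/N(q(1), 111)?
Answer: 2156975108957/2670704513568 ≈ 0.80764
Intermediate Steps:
-37360/(-46257) + (-6514/30842)/N(q(1), 111) = -37360/(-46257) + (-6514/30842)/(-273 - 3*13 + 91*111 + 13*111) = -37360*(-1/46257) + (-6514*1/30842)/(-273 - 39 + 10101 + 1443) = 37360/46257 - 3257/15421/11232 = 37360/46257 - 3257/15421*1/11232 = 37360/46257 - 3257/173208672 = 2156975108957/2670704513568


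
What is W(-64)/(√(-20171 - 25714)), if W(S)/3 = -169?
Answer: 169*I*√45885/15295 ≈ 2.3669*I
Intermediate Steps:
W(S) = -507 (W(S) = 3*(-169) = -507)
W(-64)/(√(-20171 - 25714)) = -507/√(-20171 - 25714) = -507*(-I*√45885/45885) = -(-169)*I*√45885/15295 = 169*I*√45885/15295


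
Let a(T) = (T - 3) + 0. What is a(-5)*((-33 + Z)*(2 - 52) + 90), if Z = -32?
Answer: -26720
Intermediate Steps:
a(T) = -3 + T (a(T) = (-3 + T) + 0 = -3 + T)
a(-5)*((-33 + Z)*(2 - 52) + 90) = (-3 - 5)*((-33 - 32)*(2 - 52) + 90) = -8*(-65*(-50) + 90) = -8*(3250 + 90) = -8*3340 = -26720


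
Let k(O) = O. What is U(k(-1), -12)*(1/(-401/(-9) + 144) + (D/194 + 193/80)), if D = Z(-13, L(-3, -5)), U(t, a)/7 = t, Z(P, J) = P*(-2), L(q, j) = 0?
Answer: -235229799/13168720 ≈ -17.863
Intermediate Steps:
Z(P, J) = -2*P
U(t, a) = 7*t
D = 26 (D = -2*(-13) = 26)
U(k(-1), -12)*(1/(-401/(-9) + 144) + (D/194 + 193/80)) = (7*(-1))*(1/(-401/(-9) + 144) + (26/194 + 193/80)) = -7*(1/(-401*(-⅑) + 144) + (26*(1/194) + 193*(1/80))) = -7*(1/(401/9 + 144) + (13/97 + 193/80)) = -7*(1/(1697/9) + 19761/7760) = -7*(9/1697 + 19761/7760) = -7*33604257/13168720 = -235229799/13168720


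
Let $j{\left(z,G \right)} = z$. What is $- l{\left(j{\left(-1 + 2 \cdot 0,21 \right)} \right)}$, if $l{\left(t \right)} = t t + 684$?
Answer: $-685$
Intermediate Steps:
$l{\left(t \right)} = 684 + t^{2}$ ($l{\left(t \right)} = t^{2} + 684 = 684 + t^{2}$)
$- l{\left(j{\left(-1 + 2 \cdot 0,21 \right)} \right)} = - (684 + \left(-1 + 2 \cdot 0\right)^{2}) = - (684 + \left(-1 + 0\right)^{2}) = - (684 + \left(-1\right)^{2}) = - (684 + 1) = \left(-1\right) 685 = -685$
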